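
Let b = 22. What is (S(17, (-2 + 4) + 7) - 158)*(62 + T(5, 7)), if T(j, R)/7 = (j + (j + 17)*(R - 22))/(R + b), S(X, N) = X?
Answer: 67257/29 ≈ 2319.2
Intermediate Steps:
T(j, R) = 7*(j + (-22 + R)*(17 + j))/(22 + R) (T(j, R) = 7*((j + (j + 17)*(R - 22))/(R + 22)) = 7*((j + (17 + j)*(-22 + R))/(22 + R)) = 7*((j + (-22 + R)*(17 + j))/(22 + R)) = 7*(j + (-22 + R)*(17 + j))/(22 + R))
(S(17, (-2 + 4) + 7) - 158)*(62 + T(5, 7)) = (17 - 158)*(62 + 7*(-374 - 21*5 + 17*7 + 7*5)/(22 + 7)) = -141*(62 + 7*(-374 - 105 + 119 + 35)/29) = -141*(62 + 7*(1/29)*(-325)) = -141*(62 - 2275/29) = -141*(-477/29) = 67257/29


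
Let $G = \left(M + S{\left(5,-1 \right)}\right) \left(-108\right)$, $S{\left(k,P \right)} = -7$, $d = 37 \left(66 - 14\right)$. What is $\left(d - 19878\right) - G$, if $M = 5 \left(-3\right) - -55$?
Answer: $-14390$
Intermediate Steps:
$d = 1924$ ($d = 37 \cdot 52 = 1924$)
$M = 40$ ($M = -15 + 55 = 40$)
$G = -3564$ ($G = \left(40 - 7\right) \left(-108\right) = 33 \left(-108\right) = -3564$)
$\left(d - 19878\right) - G = \left(1924 - 19878\right) - -3564 = \left(1924 - 19878\right) + 3564 = -17954 + 3564 = -14390$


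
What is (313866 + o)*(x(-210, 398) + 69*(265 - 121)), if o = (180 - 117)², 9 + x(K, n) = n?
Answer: 3281646375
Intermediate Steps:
x(K, n) = -9 + n
o = 3969 (o = 63² = 3969)
(313866 + o)*(x(-210, 398) + 69*(265 - 121)) = (313866 + 3969)*((-9 + 398) + 69*(265 - 121)) = 317835*(389 + 69*144) = 317835*(389 + 9936) = 317835*10325 = 3281646375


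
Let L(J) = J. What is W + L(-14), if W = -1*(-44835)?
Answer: 44821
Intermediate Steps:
W = 44835
W + L(-14) = 44835 - 14 = 44821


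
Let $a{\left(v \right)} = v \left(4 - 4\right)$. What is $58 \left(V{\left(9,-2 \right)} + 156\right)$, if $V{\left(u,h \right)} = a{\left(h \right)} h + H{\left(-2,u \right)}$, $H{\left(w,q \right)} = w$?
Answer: $8932$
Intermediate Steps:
$a{\left(v \right)} = 0$ ($a{\left(v \right)} = v 0 = 0$)
$V{\left(u,h \right)} = -2$ ($V{\left(u,h \right)} = 0 h - 2 = 0 - 2 = -2$)
$58 \left(V{\left(9,-2 \right)} + 156\right) = 58 \left(-2 + 156\right) = 58 \cdot 154 = 8932$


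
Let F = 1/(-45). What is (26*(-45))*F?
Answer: 26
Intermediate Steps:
F = -1/45 ≈ -0.022222
(26*(-45))*F = (26*(-45))*(-1/45) = -1170*(-1/45) = 26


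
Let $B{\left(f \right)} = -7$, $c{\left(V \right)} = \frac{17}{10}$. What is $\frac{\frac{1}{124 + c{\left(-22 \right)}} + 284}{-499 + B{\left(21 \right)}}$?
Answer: $- \frac{178499}{318021} \approx -0.56128$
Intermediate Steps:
$c{\left(V \right)} = \frac{17}{10}$ ($c{\left(V \right)} = 17 \cdot \frac{1}{10} = \frac{17}{10}$)
$\frac{\frac{1}{124 + c{\left(-22 \right)}} + 284}{-499 + B{\left(21 \right)}} = \frac{\frac{1}{124 + \frac{17}{10}} + 284}{-499 - 7} = \frac{\frac{1}{\frac{1257}{10}} + 284}{-506} = \left(\frac{10}{1257} + 284\right) \left(- \frac{1}{506}\right) = \frac{356998}{1257} \left(- \frac{1}{506}\right) = - \frac{178499}{318021}$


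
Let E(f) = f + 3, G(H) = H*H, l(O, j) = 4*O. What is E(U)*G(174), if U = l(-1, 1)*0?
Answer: 90828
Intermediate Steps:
G(H) = H**2
U = 0 (U = (4*(-1))*0 = -4*0 = 0)
E(f) = 3 + f
E(U)*G(174) = (3 + 0)*174**2 = 3*30276 = 90828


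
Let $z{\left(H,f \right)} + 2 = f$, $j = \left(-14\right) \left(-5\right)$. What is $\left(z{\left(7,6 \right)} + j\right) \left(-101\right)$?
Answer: $-7474$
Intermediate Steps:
$j = 70$
$z{\left(H,f \right)} = -2 + f$
$\left(z{\left(7,6 \right)} + j\right) \left(-101\right) = \left(\left(-2 + 6\right) + 70\right) \left(-101\right) = \left(4 + 70\right) \left(-101\right) = 74 \left(-101\right) = -7474$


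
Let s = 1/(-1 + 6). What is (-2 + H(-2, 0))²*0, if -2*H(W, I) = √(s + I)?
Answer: 0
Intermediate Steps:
s = ⅕ (s = 1/5 = ⅕ ≈ 0.20000)
H(W, I) = -√(⅕ + I)/2
(-2 + H(-2, 0))²*0 = (-2 - √(5 + 25*0)/10)²*0 = (-2 - √(5 + 0)/10)²*0 = (-2 - √5/10)²*0 = 0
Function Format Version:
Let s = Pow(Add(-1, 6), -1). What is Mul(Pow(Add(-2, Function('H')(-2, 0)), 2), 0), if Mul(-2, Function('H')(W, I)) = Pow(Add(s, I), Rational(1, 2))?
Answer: 0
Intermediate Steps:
s = Rational(1, 5) (s = Pow(5, -1) = Rational(1, 5) ≈ 0.20000)
Function('H')(W, I) = Mul(Rational(-1, 2), Pow(Add(Rational(1, 5), I), Rational(1, 2)))
Mul(Pow(Add(-2, Function('H')(-2, 0)), 2), 0) = Mul(Pow(Add(-2, Mul(Rational(-1, 10), Pow(Add(5, Mul(25, 0)), Rational(1, 2)))), 2), 0) = Mul(Pow(Add(-2, Mul(Rational(-1, 10), Pow(Add(5, 0), Rational(1, 2)))), 2), 0) = Mul(Pow(Add(-2, Mul(Rational(-1, 10), Pow(5, Rational(1, 2)))), 2), 0) = 0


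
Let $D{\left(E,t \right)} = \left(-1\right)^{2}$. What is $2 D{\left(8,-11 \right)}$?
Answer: $2$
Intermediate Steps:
$D{\left(E,t \right)} = 1$
$2 D{\left(8,-11 \right)} = 2 \cdot 1 = 2$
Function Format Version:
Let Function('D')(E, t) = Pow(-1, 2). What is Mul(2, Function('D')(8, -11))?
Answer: 2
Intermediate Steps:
Function('D')(E, t) = 1
Mul(2, Function('D')(8, -11)) = Mul(2, 1) = 2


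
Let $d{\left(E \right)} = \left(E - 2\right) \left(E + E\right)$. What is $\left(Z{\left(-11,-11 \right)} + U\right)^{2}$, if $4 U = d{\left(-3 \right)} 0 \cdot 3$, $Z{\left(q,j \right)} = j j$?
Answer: $14641$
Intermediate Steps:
$d{\left(E \right)} = 2 E \left(-2 + E\right)$ ($d{\left(E \right)} = \left(-2 + E\right) 2 E = 2 E \left(-2 + E\right)$)
$Z{\left(q,j \right)} = j^{2}$
$U = 0$ ($U = \frac{2 \left(-3\right) \left(-2 - 3\right) 0 \cdot 3}{4} = \frac{2 \left(-3\right) \left(-5\right) 0 \cdot 3}{4} = \frac{30 \cdot 0 \cdot 3}{4} = \frac{0 \cdot 3}{4} = \frac{1}{4} \cdot 0 = 0$)
$\left(Z{\left(-11,-11 \right)} + U\right)^{2} = \left(\left(-11\right)^{2} + 0\right)^{2} = \left(121 + 0\right)^{2} = 121^{2} = 14641$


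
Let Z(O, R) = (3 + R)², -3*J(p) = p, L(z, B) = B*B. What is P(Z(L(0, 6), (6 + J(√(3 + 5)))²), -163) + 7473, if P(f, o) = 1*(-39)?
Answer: 7434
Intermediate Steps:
L(z, B) = B²
J(p) = -p/3
P(f, o) = -39
P(Z(L(0, 6), (6 + J(√(3 + 5)))²), -163) + 7473 = -39 + 7473 = 7434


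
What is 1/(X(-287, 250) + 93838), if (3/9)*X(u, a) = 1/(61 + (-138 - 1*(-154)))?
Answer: 77/7225529 ≈ 1.0657e-5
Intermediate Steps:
X(u, a) = 3/77 (X(u, a) = 3/(61 + (-138 - 1*(-154))) = 3/(61 + (-138 + 154)) = 3/(61 + 16) = 3/77)
1/(X(-287, 250) + 93838) = 1/(3/77 + 93838) = 1/(7225529/77) = 77/7225529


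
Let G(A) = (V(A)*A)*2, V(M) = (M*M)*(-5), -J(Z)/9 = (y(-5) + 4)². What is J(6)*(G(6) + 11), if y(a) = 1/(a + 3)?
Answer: 947709/4 ≈ 2.3693e+5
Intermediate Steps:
y(a) = 1/(3 + a)
J(Z) = -441/4 (J(Z) = -9*(1/(3 - 5) + 4)² = -9*(1/(-2) + 4)² = -9*(-½ + 4)² = -9*(7/2)² = -9*49/4 = -441/4)
V(M) = -5*M² (V(M) = M²*(-5) = -5*M²)
G(A) = -10*A³ (G(A) = ((-5*A²)*A)*2 = -5*A³*2 = -10*A³)
J(6)*(G(6) + 11) = -441*(-10*6³ + 11)/4 = -441*(-10*216 + 11)/4 = -441*(-2160 + 11)/4 = -441/4*(-2149) = 947709/4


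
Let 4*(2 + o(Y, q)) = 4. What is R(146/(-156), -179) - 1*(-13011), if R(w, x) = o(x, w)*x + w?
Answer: 1028747/78 ≈ 13189.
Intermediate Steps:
o(Y, q) = -1 (o(Y, q) = -2 + (1/4)*4 = -2 + 1 = -1)
R(w, x) = w - x (R(w, x) = -x + w = w - x)
R(146/(-156), -179) - 1*(-13011) = (146/(-156) - 1*(-179)) - 1*(-13011) = (146*(-1/156) + 179) + 13011 = (-73/78 + 179) + 13011 = 13889/78 + 13011 = 1028747/78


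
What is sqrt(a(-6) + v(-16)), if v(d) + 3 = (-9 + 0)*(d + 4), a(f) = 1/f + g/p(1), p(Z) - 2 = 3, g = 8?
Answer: sqrt(95790)/30 ≈ 10.317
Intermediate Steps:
p(Z) = 5 (p(Z) = 2 + 3 = 5)
a(f) = 8/5 + 1/f (a(f) = 1/f + 8/5 = 8/5 + 1/f)
v(d) = -39 - 9*d (v(d) = -3 + (-9 + 0)*(d + 4) = -3 - 9*(4 + d) = -3 + (-36 - 9*d) = -39 - 9*d)
sqrt(a(-6) + v(-16)) = sqrt((8/5 + 1/(-6)) + (-39 - 9*(-16))) = sqrt((8/5 - 1/6) + (-39 + 144)) = sqrt(43/30 + 105) = sqrt(3193/30) = sqrt(95790)/30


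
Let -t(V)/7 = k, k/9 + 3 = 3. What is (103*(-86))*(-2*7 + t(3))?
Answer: 124012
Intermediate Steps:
k = 0 (k = -27 + 9*3 = -27 + 27 = 0)
t(V) = 0 (t(V) = -7*0 = 0)
(103*(-86))*(-2*7 + t(3)) = (103*(-86))*(-2*7 + 0) = -8858*(-14 + 0) = -8858*(-14) = 124012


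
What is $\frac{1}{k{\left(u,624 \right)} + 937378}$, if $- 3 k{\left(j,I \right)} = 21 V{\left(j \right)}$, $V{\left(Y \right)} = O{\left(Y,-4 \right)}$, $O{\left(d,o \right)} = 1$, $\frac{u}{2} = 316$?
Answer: $\frac{1}{937371} \approx 1.0668 \cdot 10^{-6}$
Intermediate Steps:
$u = 632$ ($u = 2 \cdot 316 = 632$)
$V{\left(Y \right)} = 1$
$k{\left(j,I \right)} = -7$ ($k{\left(j,I \right)} = - \frac{21 \cdot 1}{3} = \left(- \frac{1}{3}\right) 21 = -7$)
$\frac{1}{k{\left(u,624 \right)} + 937378} = \frac{1}{-7 + 937378} = \frac{1}{937371}$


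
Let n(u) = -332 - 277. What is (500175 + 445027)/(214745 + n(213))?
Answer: 472601/107068 ≈ 4.4140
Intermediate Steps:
n(u) = -609
(500175 + 445027)/(214745 + n(213)) = (500175 + 445027)/(214745 - 609) = 945202/214136 = 945202*(1/214136) = 472601/107068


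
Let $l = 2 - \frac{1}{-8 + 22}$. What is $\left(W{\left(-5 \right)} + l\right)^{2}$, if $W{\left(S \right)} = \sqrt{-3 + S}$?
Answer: $- \frac{839}{196} + \frac{54 i \sqrt{2}}{7} \approx -4.2806 + 10.91 i$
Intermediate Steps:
$l = \frac{27}{14}$ ($l = 2 - \frac{1}{14} = \frac{27}{14} \approx 1.9286$)
$\left(W{\left(-5 \right)} + l\right)^{2} = \left(\sqrt{-3 - 5} + \frac{27}{14}\right)^{2} = \left(\sqrt{-8} + \frac{27}{14}\right)^{2} = \left(2 i \sqrt{2} + \frac{27}{14}\right)^{2} = \left(\frac{27}{14} + 2 i \sqrt{2}\right)^{2}$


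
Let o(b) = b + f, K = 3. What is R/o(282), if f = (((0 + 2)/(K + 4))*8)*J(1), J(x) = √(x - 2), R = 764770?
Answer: 2641897965/974233 - 21413560*I/974233 ≈ 2711.8 - 21.98*I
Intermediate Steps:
J(x) = √(-2 + x)
f = 16*I/7 (f = (((0 + 2)/(3 + 4))*8)*√(-2 + 1) = ((2/7)*8)*√(-1) = ((2*(⅐))*8)*I = ((2/7)*8)*I = 16*I/7 ≈ 2.2857*I)
o(b) = b + 16*I/7
R/o(282) = 764770/(282 + 16*I/7) = 764770*(49*(282 - 16*I/7)/3896932) = 18736865*(282 - 16*I/7)/1948466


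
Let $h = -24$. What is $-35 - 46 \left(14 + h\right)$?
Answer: $425$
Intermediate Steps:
$-35 - 46 \left(14 + h\right) = -35 - 46 \left(14 - 24\right) = -35 - -460 = -35 + 460 = 425$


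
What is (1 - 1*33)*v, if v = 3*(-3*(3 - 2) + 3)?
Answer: 0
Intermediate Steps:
v = 0 (v = 3*(-3*1 + 3) = 3*(-3 + 3) = 3*0 = 0)
(1 - 1*33)*v = (1 - 1*33)*0 = (1 - 33)*0 = -32*0 = 0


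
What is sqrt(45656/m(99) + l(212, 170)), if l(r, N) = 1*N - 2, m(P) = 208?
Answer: 5*sqrt(62)/2 ≈ 19.685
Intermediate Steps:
l(r, N) = -2 + N (l(r, N) = N - 2 = -2 + N)
sqrt(45656/m(99) + l(212, 170)) = sqrt(45656/208 + (-2 + 170)) = sqrt(45656*(1/208) + 168) = sqrt(439/2 + 168) = sqrt(775/2) = 5*sqrt(62)/2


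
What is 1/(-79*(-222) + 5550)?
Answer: 1/23088 ≈ 4.3313e-5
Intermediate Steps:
1/(-79*(-222) + 5550) = 1/(17538 + 5550) = 1/23088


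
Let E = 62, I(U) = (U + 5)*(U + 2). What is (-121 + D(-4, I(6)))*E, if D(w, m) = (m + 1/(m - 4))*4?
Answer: 300824/21 ≈ 14325.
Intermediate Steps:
I(U) = (2 + U)*(5 + U) (I(U) = (5 + U)*(2 + U) = (2 + U)*(5 + U))
D(w, m) = 4*m + 4/(-4 + m) (D(w, m) = (m + 1/(-4 + m))*4 = 4*m + 4/(-4 + m))
(-121 + D(-4, I(6)))*E = (-121 + 4*(1 + (10 + 6**2 + 7*6)**2 - 4*(10 + 6**2 + 7*6))/(-4 + (10 + 6**2 + 7*6)))*62 = (-121 + 4*(1 + (10 + 36 + 42)**2 - 4*(10 + 36 + 42))/(-4 + (10 + 36 + 42)))*62 = (-121 + 4*(1 + 88**2 - 4*88)/(-4 + 88))*62 = (-121 + 4*(1 + 7744 - 352)/84)*62 = (-121 + 4*(1/84)*7393)*62 = (-121 + 7393/21)*62 = (4852/21)*62 = 300824/21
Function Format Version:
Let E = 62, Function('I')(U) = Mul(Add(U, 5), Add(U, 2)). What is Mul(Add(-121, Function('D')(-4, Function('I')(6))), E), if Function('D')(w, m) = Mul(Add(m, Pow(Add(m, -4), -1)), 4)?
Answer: Rational(300824, 21) ≈ 14325.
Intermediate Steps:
Function('I')(U) = Mul(Add(2, U), Add(5, U)) (Function('I')(U) = Mul(Add(5, U), Add(2, U)) = Mul(Add(2, U), Add(5, U)))
Function('D')(w, m) = Add(Mul(4, m), Mul(4, Pow(Add(-4, m), -1))) (Function('D')(w, m) = Mul(Add(m, Pow(Add(-4, m), -1)), 4) = Add(Mul(4, m), Mul(4, Pow(Add(-4, m), -1))))
Mul(Add(-121, Function('D')(-4, Function('I')(6))), E) = Mul(Add(-121, Mul(4, Pow(Add(-4, Add(10, Pow(6, 2), Mul(7, 6))), -1), Add(1, Pow(Add(10, Pow(6, 2), Mul(7, 6)), 2), Mul(-4, Add(10, Pow(6, 2), Mul(7, 6)))))), 62) = Mul(Add(-121, Mul(4, Pow(Add(-4, Add(10, 36, 42)), -1), Add(1, Pow(Add(10, 36, 42), 2), Mul(-4, Add(10, 36, 42))))), 62) = Mul(Add(-121, Mul(4, Pow(Add(-4, 88), -1), Add(1, Pow(88, 2), Mul(-4, 88)))), 62) = Mul(Add(-121, Mul(4, Pow(84, -1), Add(1, 7744, -352))), 62) = Mul(Add(-121, Mul(4, Rational(1, 84), 7393)), 62) = Mul(Add(-121, Rational(7393, 21)), 62) = Mul(Rational(4852, 21), 62) = Rational(300824, 21)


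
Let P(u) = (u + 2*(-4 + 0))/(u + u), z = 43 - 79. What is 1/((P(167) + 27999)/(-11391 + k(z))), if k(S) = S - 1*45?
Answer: -1277216/3117275 ≈ -0.40972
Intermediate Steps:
z = -36
k(S) = -45 + S (k(S) = S - 45 = -45 + S)
P(u) = (-8 + u)/(2*u) (P(u) = (u + 2*(-4))/((2*u)) = (u - 8)*(1/(2*u)) = (-8 + u)*(1/(2*u)) = (-8 + u)/(2*u))
1/((P(167) + 27999)/(-11391 + k(z))) = 1/(((½)*(-8 + 167)/167 + 27999)/(-11391 + (-45 - 36))) = 1/(((½)*(1/167)*159 + 27999)/(-11391 - 81)) = 1/((159/334 + 27999)/(-11472)) = 1/((9351825/334)*(-1/11472)) = 1/(-3117275/1277216) = -1277216/3117275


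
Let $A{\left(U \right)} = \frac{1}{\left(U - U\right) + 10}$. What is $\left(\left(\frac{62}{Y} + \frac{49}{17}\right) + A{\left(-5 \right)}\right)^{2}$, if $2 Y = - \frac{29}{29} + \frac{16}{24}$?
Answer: $\frac{3935429289}{28900} \approx 1.3617 \cdot 10^{5}$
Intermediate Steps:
$Y = - \frac{1}{6}$ ($Y = \frac{- \frac{29}{29} + \frac{16}{24}}{2} = \frac{\left(-29\right) \frac{1}{29} + 16 \cdot \frac{1}{24}}{2} = \frac{-1 + \frac{2}{3}}{2} = \frac{1}{2} \left(- \frac{1}{3}\right) = - \frac{1}{6} \approx -0.16667$)
$A{\left(U \right)} = \frac{1}{10}$ ($A{\left(U \right)} = \frac{1}{0 + 10} = \frac{1}{10}$)
$\left(\left(\frac{62}{Y} + \frac{49}{17}\right) + A{\left(-5 \right)}\right)^{2} = \left(\left(\frac{62}{- \frac{1}{6}} + \frac{49}{17}\right) + \frac{1}{10}\right)^{2} = \left(\left(62 \left(-6\right) + 49 \cdot \frac{1}{17}\right) + \frac{1}{10}\right)^{2} = \left(\left(-372 + \frac{49}{17}\right) + \frac{1}{10}\right)^{2} = \left(- \frac{6275}{17} + \frac{1}{10}\right)^{2} = \left(- \frac{62733}{170}\right)^{2} = \frac{3935429289}{28900}$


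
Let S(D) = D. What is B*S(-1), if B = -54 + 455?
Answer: -401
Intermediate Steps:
B = 401
B*S(-1) = 401*(-1) = -401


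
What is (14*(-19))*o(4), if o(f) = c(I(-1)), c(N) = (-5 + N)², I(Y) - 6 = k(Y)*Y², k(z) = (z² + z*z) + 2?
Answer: -6650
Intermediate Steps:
k(z) = 2 + 2*z² (k(z) = (z² + z²) + 2 = 2*z² + 2 = 2 + 2*z²)
I(Y) = 6 + Y²*(2 + 2*Y²) (I(Y) = 6 + (2 + 2*Y²)*Y² = 6 + Y²*(2 + 2*Y²))
o(f) = 25 (o(f) = (-5 + (6 + 2*(-1)² + 2*(-1)⁴))² = (-5 + (6 + 2*1 + 2*1))² = (-5 + (6 + 2 + 2))² = (-5 + 10)² = 5² = 25)
(14*(-19))*o(4) = (14*(-19))*25 = -266*25 = -6650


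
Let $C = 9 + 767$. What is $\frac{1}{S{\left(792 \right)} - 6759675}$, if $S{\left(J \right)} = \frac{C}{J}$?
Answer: $- \frac{99}{669207728} \approx -1.4794 \cdot 10^{-7}$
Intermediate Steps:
$C = 776$
$S{\left(J \right)} = \frac{776}{J}$
$\frac{1}{S{\left(792 \right)} - 6759675} = \frac{1}{\frac{776}{792} - 6759675} = \frac{1}{776 \cdot \frac{1}{792} - 6759675} = \frac{1}{\frac{97}{99} - 6759675} = \frac{1}{- \frac{669207728}{99}} = - \frac{99}{669207728}$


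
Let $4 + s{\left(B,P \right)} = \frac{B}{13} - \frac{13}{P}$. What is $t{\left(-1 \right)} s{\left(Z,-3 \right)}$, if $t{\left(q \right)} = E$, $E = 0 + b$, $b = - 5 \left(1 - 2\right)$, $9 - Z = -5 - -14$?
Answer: $\frac{5}{3} \approx 1.6667$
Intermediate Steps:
$Z = 0$ ($Z = 9 - \left(-5 - -14\right) = 9 - \left(-5 + 14\right) = 9 - 9 = 0$)
$s{\left(B,P \right)} = -4 - \frac{13}{P} + \frac{B}{13}$ ($s{\left(B,P \right)} = -4 + \left(\frac{B}{13} - \frac{13}{P}\right) = -4 + \left(- \frac{13}{P} + \frac{B}{13}\right) = -4 - \frac{13}{P} + \frac{B}{13}$)
$b = 5$ ($b = \left(-5\right) \left(-1\right) = 5$)
$E = 5$ ($E = 0 + 5 = 5$)
$t{\left(q \right)} = 5$
$t{\left(-1 \right)} s{\left(Z,-3 \right)} = 5 \left(-4 - \frac{13}{-3} + \frac{1}{13} \cdot 0\right) = 5 \left(-4 - - \frac{13}{3} + 0\right) = 5 \left(-4 + \frac{13}{3} + 0\right) = 5 \cdot \frac{1}{3} = \frac{5}{3}$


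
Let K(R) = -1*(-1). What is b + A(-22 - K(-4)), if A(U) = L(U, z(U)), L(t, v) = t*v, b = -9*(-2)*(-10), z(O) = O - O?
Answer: -180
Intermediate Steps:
z(O) = 0
K(R) = 1
b = -180 (b = 18*(-10) = -180)
A(U) = 0 (A(U) = U*0 = 0)
b + A(-22 - K(-4)) = -180 + 0 = -180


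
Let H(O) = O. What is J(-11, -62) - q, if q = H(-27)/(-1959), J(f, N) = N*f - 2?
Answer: 444031/653 ≈ 679.99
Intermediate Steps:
J(f, N) = -2 + N*f
q = 9/653 (q = -27/(-1959) = -27*(-1/1959) = 9/653 ≈ 0.013783)
J(-11, -62) - q = (-2 - 62*(-11)) - 1*9/653 = (-2 + 682) - 9/653 = 680 - 9/653 = 444031/653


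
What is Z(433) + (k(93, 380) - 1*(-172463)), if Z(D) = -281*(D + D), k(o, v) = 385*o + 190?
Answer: -34888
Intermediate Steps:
k(o, v) = 190 + 385*o
Z(D) = -562*D
Z(433) + (k(93, 380) - 1*(-172463)) = -562*433 + ((190 + 385*93) - 1*(-172463)) = -243346 + ((190 + 35805) + 172463) = -243346 + (35995 + 172463) = -243346 + 208458 = -34888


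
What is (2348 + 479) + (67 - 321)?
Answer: 2573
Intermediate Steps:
(2348 + 479) + (67 - 321) = 2827 - 254 = 2573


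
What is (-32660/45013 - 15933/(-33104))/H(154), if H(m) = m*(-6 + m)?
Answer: -33089501/3087508649344 ≈ -1.0717e-5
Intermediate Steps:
(-32660/45013 - 15933/(-33104))/H(154) = (-32660/45013 - 15933/(-33104))/((154*(-6 + 154))) = (-32660*1/45013 - 15933*(-1/33104))/((154*148)) = (-32660/45013 + 15933/33104)/22792 = -363984511/1490110352*1/22792 = -33089501/3087508649344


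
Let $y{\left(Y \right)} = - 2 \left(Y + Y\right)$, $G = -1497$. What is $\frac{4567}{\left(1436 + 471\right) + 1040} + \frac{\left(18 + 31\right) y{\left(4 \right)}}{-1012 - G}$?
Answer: $- \frac{95453}{1429295} \approx -0.066783$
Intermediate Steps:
$y{\left(Y \right)} = - 4 Y$ ($y{\left(Y \right)} = - 2 \cdot 2 Y = - 4 Y$)
$\frac{4567}{\left(1436 + 471\right) + 1040} + \frac{\left(18 + 31\right) y{\left(4 \right)}}{-1012 - G} = \frac{4567}{\left(1436 + 471\right) + 1040} + \frac{\left(18 + 31\right) \left(\left(-4\right) 4\right)}{-1012 - -1497} = \frac{4567}{1907 + 1040} + \frac{49 \left(-16\right)}{-1012 + 1497} = \frac{4567}{2947} - \frac{784}{485} = - \frac{95453}{1429295}$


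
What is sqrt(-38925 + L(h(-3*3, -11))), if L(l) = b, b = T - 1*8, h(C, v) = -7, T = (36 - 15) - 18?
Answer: I*sqrt(38930) ≈ 197.31*I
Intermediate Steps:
T = 3 (T = 21 - 18 = 3)
b = -5 (b = 3 - 1*8 = 3 - 8 = -5)
L(l) = -5
sqrt(-38925 + L(h(-3*3, -11))) = sqrt(-38925 - 5) = sqrt(-38930) = I*sqrt(38930)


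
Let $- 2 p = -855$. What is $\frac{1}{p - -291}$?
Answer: $\frac{2}{1437} \approx 0.0013918$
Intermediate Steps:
$p = \frac{855}{2}$ ($p = \left(- \frac{1}{2}\right) \left(-855\right) = \frac{855}{2} \approx 427.5$)
$\frac{1}{p - -291} = \frac{1}{\frac{855}{2} - -291} = \frac{1}{\frac{855}{2} + 291} = \frac{1}{\frac{1437}{2}} = \frac{2}{1437}$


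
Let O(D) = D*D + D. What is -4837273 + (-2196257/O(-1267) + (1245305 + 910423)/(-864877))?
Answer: -958666548408302381/198183105042 ≈ -4.8373e+6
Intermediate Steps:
O(D) = D + D**2 (O(D) = D**2 + D = D + D**2)
-4837273 + (-2196257/O(-1267) + (1245305 + 910423)/(-864877)) = -4837273 + (-2196257*(-1/(1267*(1 - 1267))) + (1245305 + 910423)/(-864877)) = -4837273 + (-2196257/((-1267*(-1266))) + 2155728*(-1/864877)) = -4837273 + (-2196257/1604022 - 2155728/864877) = -4837273 + (-2196257*1/1604022 - 2155728/864877) = -4837273 + (-313751/229146 - 2155728/864877) = -4837273 - 765332471915/198183105042 = -958666548408302381/198183105042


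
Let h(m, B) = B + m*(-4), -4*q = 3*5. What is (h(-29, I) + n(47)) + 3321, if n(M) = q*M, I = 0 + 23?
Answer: 13135/4 ≈ 3283.8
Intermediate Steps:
q = -15/4 (q = -3*5/4 = -¼*15 = -15/4 ≈ -3.7500)
I = 23
h(m, B) = B - 4*m
n(M) = -15*M/4
(h(-29, I) + n(47)) + 3321 = ((23 - 4*(-29)) - 15/4*47) + 3321 = ((23 + 116) - 705/4) + 3321 = (139 - 705/4) + 3321 = -149/4 + 3321 = 13135/4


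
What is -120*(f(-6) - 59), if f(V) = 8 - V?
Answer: 5400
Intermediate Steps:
-120*(f(-6) - 59) = -120*((8 - 1*(-6)) - 59) = -120*((8 + 6) - 59) = -120*(14 - 59) = -120*(-45) = 5400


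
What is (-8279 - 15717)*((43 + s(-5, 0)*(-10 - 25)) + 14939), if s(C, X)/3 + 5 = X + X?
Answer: -372105972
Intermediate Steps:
s(C, X) = -15 + 6*X (s(C, X) = -15 + 3*(X + X) = -15 + 3*(2*X) = -15 + 6*X)
(-8279 - 15717)*((43 + s(-5, 0)*(-10 - 25)) + 14939) = (-8279 - 15717)*((43 + (-15 + 6*0)*(-10 - 25)) + 14939) = -23996*((43 + (-15 + 0)*(-35)) + 14939) = -23996*((43 - 15*(-35)) + 14939) = -23996*((43 + 525) + 14939) = -23996*(568 + 14939) = -23996*15507 = -372105972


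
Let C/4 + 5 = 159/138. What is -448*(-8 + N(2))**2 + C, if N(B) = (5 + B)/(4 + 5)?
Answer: -43563074/1863 ≈ -23383.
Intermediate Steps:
N(B) = 5/9 + B/9 (N(B) = (5 + B)/9 = (5 + B)*(1/9) = 5/9 + B/9)
C = -354/23 (C = -20 + 4*(159/138) = -20 + 4*(159*(1/138)) = -20 + 4*(53/46) = -20 + 106/23 = -354/23 ≈ -15.391)
-448*(-8 + N(2))**2 + C = -448*(-8 + (5/9 + (1/9)*2))**2 - 354/23 = -448*(-8 + (5/9 + 2/9))**2 - 354/23 = -448*(-8 + 7/9)**2 - 354/23 = -448*(-65/9)**2 - 354/23 = -448*4225/81 - 354/23 = -1892800/81 - 354/23 = -43563074/1863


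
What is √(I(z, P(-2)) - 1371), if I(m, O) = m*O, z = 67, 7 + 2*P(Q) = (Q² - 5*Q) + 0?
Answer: I*√4546/2 ≈ 33.712*I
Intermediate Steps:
P(Q) = -7/2 + Q²/2 - 5*Q/2 (P(Q) = -7/2 + ((Q² - 5*Q) + 0)/2 = -7/2 + (Q² - 5*Q)/2 = -7/2 + (Q²/2 - 5*Q/2) = -7/2 + Q²/2 - 5*Q/2)
I(m, O) = O*m
√(I(z, P(-2)) - 1371) = √((-7/2 + (½)*(-2)² - 5/2*(-2))*67 - 1371) = √((-7/2 + (½)*4 + 5)*67 - 1371) = √((-7/2 + 2 + 5)*67 - 1371) = √((7/2)*67 - 1371) = √(469/2 - 1371) = √(-2273/2) = I*√4546/2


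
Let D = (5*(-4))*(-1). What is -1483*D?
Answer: -29660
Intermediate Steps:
D = 20 (D = -20*(-1) = 20)
-1483*D = -1483*20 = -29660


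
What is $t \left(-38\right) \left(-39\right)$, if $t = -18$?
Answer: $-26676$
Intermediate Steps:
$t \left(-38\right) \left(-39\right) = \left(-18\right) \left(-38\right) \left(-39\right) = 684 \left(-39\right) = -26676$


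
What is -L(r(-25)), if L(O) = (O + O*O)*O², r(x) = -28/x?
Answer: -1163456/390625 ≈ -2.9784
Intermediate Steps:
L(O) = O²*(O + O²) (L(O) = (O + O²)*O² = O²*(O + O²))
-L(r(-25)) = -(-28/(-25))³*(1 - 28/(-25)) = -(-28*(-1/25))³*(1 - 28*(-1/25)) = -(28/25)³*(1 + 28/25) = -21952*53/(15625*25) = -1*1163456/390625 = -1163456/390625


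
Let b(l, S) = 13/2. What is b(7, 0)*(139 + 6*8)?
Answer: 2431/2 ≈ 1215.5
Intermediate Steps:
b(l, S) = 13/2 (b(l, S) = 13*(1/2) = 13/2)
b(7, 0)*(139 + 6*8) = 13*(139 + 6*8)/2 = 13*(139 + 48)/2 = (13/2)*187 = 2431/2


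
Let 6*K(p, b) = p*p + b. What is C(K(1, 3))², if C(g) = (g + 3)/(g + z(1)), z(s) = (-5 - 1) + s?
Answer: 121/169 ≈ 0.71598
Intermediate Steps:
z(s) = -6 + s
K(p, b) = b/6 + p²/6 (K(p, b) = (p*p + b)/6 = (p² + b)/6 = (b + p²)/6 = b/6 + p²/6)
C(g) = (3 + g)/(-5 + g) (C(g) = (g + 3)/(g + (-6 + 1)) = (3 + g)/(g - 5) = (3 + g)/(-5 + g))
C(K(1, 3))² = ((3 + ((⅙)*3 + (⅙)*1²))/(-5 + ((⅙)*3 + (⅙)*1²)))² = ((3 + (½ + (⅙)*1))/(-5 + (½ + (⅙)*1)))² = ((3 + (½ + ⅙))/(-5 + (½ + ⅙)))² = ((3 + ⅔)/(-5 + ⅔))² = ((11/3)/(-13/3))² = (-3/13*11/3)² = (-11/13)² = 121/169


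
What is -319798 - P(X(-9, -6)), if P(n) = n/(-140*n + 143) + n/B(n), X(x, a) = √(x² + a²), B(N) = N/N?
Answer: -55909323686/174827 - 524448*√13/174827 ≈ -3.1981e+5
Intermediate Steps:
B(N) = 1
X(x, a) = √(a² + x²)
P(n) = n + n/(143 - 140*n) (P(n) = n/(-140*n + 143) + n/1 = n/(143 - 140*n) + n*1 = n/(143 - 140*n) + n = n + n/(143 - 140*n))
-319798 - P(X(-9, -6)) = -319798 - 4*√((-6)² + (-9)²)*(-36 + 35*√((-6)² + (-9)²))/(-143 + 140*√((-6)² + (-9)²)) = -319798 - 4*√(36 + 81)*(-36 + 35*√(36 + 81))/(-143 + 140*√(36 + 81)) = -319798 - 4*√117*(-36 + 35*√117)/(-143 + 140*√117) = -319798 - 4*3*√13*(-36 + 35*(3*√13))/(-143 + 140*(3*√13)) = -319798 - 4*3*√13*(-36 + 105*√13)/(-143 + 420*√13) = -319798 - 12*√13*(-36 + 105*√13)/(-143 + 420*√13)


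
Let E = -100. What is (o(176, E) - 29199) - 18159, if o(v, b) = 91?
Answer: -47267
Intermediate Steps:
(o(176, E) - 29199) - 18159 = (91 - 29199) - 18159 = -29108 - 18159 = -47267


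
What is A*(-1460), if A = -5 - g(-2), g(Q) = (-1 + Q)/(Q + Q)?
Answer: 8395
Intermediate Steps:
g(Q) = (-1 + Q)/(2*Q) (g(Q) = (-1 + Q)/((2*Q)) = (-1 + Q)*(1/(2*Q)) = (-1 + Q)/(2*Q))
A = -23/4 (A = -5 - (-1 - 2)/(2*(-2)) = -5 - (-1)*(-3)/(2*2) = -5 - 1*¾ = -5 - ¾ = -23/4 ≈ -5.7500)
A*(-1460) = -23/4*(-1460) = 8395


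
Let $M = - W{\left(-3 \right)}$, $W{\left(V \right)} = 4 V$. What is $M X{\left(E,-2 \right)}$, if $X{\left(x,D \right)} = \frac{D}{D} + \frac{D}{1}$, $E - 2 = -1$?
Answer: $-12$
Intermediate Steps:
$E = 1$ ($E = 2 - 1 = 1$)
$X{\left(x,D \right)} = 1 + D$ ($X{\left(x,D \right)} = 1 + D 1 = 1 + D$)
$M = 12$ ($M = - 4 \left(-3\right) = \left(-1\right) \left(-12\right) = 12$)
$M X{\left(E,-2 \right)} = 12 \left(1 - 2\right) = 12 \left(-1\right) = -12$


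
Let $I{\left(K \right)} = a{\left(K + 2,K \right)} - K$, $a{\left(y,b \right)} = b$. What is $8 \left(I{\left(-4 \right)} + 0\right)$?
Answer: $0$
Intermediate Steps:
$I{\left(K \right)} = 0$ ($I{\left(K \right)} = K - K = 0$)
$8 \left(I{\left(-4 \right)} + 0\right) = 8 \left(0 + 0\right) = 8 \cdot 0 = 0$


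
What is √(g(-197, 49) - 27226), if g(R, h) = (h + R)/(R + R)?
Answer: 2*I*√264149814/197 ≈ 165.0*I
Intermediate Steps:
g(R, h) = (R + h)/(2*R) (g(R, h) = (R + h)/((2*R)) = (R + h)*(1/(2*R)) = (R + h)/(2*R))
√(g(-197, 49) - 27226) = √((½)*(-197 + 49)/(-197) - 27226) = √((½)*(-1/197)*(-148) - 27226) = √(74/197 - 27226) = √(-5363448/197) = 2*I*√264149814/197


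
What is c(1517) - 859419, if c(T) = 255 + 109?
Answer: -859055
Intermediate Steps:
c(T) = 364
c(1517) - 859419 = 364 - 859419 = -859055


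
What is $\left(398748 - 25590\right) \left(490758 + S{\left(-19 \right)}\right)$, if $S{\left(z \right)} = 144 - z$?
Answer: $183191098518$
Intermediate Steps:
$\left(398748 - 25590\right) \left(490758 + S{\left(-19 \right)}\right) = \left(398748 - 25590\right) \left(490758 + \left(144 - -19\right)\right) = 373158 \left(490758 + \left(144 + 19\right)\right) = 373158 \left(490758 + 163\right) = 373158 \cdot 490921 = 183191098518$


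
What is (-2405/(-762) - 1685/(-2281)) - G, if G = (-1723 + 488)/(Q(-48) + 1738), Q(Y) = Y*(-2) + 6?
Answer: 1460296667/319814448 ≈ 4.5661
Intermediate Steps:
Q(Y) = 6 - 2*Y (Q(Y) = -2*Y + 6 = 6 - 2*Y)
G = -247/368 (G = (-1723 + 488)/((6 - 2*(-48)) + 1738) = -1235/((6 + 96) + 1738) = -1235/(102 + 1738) = -1235/1840 = -1235*1/1840 = -247/368 ≈ -0.67120)
(-2405/(-762) - 1685/(-2281)) - G = (-2405/(-762) - 1685/(-2281)) - 1*(-247/368) = (-2405*(-1/762) - 1685*(-1/2281)) + 247/368 = (2405/762 + 1685/2281) + 247/368 = 6769775/1738122 + 247/368 = 1460296667/319814448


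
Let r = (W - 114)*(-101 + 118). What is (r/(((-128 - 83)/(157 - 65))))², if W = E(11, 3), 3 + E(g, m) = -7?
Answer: 37611172096/44521 ≈ 8.4480e+5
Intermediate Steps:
E(g, m) = -10 (E(g, m) = -3 - 7 = -10)
W = -10
r = -2108 (r = (-10 - 114)*(-101 + 118) = -124*17 = -2108)
(r/(((-128 - 83)/(157 - 65))))² = (-2108*(157 - 65)/(-128 - 83))² = (-2108/((-211/92)))² = (-2108/((-211*1/92)))² = (-2108/(-211/92))² = (-2108*(-92/211))² = (193936/211)² = 37611172096/44521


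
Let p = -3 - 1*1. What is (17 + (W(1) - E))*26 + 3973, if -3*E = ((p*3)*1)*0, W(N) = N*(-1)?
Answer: 4389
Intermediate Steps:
W(N) = -N
p = -4 (p = -3 - 1 = -4)
E = 0 (E = --4*3*1*0/3 = -(-12*1)*0/3 = -(-4)*0 = -⅓*0 = 0)
(17 + (W(1) - E))*26 + 3973 = (17 + (-1*1 - 1*0))*26 + 3973 = (17 + (-1 + 0))*26 + 3973 = (17 - 1)*26 + 3973 = 16*26 + 3973 = 416 + 3973 = 4389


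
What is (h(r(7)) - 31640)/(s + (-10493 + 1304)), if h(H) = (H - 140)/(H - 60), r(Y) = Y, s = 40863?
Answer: -558929/559574 ≈ -0.99885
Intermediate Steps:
h(H) = (-140 + H)/(-60 + H)
(h(r(7)) - 31640)/(s + (-10493 + 1304)) = ((-140 + 7)/(-60 + 7) - 31640)/(40863 + (-10493 + 1304)) = (-133/(-53) - 31640)/(40863 - 9189) = (-1/53*(-133) - 31640)/31674 = (133/53 - 31640)*(1/31674) = -1676787/53*1/31674 = -558929/559574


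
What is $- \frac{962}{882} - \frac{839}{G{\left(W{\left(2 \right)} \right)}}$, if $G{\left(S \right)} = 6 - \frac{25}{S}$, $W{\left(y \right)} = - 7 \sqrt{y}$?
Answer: $- \frac{218955755}{1280223} + \frac{146825 \sqrt{2}}{2903} \approx -99.503$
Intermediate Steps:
$G{\left(S \right)} = 6 - \frac{25}{S}$
$- \frac{962}{882} - \frac{839}{G{\left(W{\left(2 \right)} \right)}} = - \frac{962}{882} - \frac{839}{6 - \frac{25}{\left(-7\right) \sqrt{2}}} = \left(-962\right) \frac{1}{882} - \frac{839}{6 - 25 \left(- \frac{\sqrt{2}}{14}\right)} = - \frac{481}{441} - \frac{839}{6 + \frac{25 \sqrt{2}}{14}}$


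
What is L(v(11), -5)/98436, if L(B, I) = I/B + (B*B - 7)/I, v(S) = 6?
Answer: -199/2953080 ≈ -6.7387e-5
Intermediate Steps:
L(B, I) = I/B + (-7 + B**2)/I (L(B, I) = I/B + (B**2 - 7)/I = I/B + (-7 + B**2)/I)
L(v(11), -5)/98436 = (-7/(-5) - 5/6 + 6**2/(-5))/98436 = (-7*(-1/5) - 5*1/6 + 36*(-1/5))*(1/98436) = (7/5 - 5/6 - 36/5)*(1/98436) = -199/30*1/98436 = -199/2953080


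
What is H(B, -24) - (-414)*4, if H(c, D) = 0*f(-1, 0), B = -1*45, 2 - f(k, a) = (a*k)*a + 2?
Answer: 1656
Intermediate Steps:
f(k, a) = -k*a² (f(k, a) = 2 - ((a*k)*a + 2) = 2 - (k*a² + 2) = 2 - (2 + k*a²) = 2 + (-2 - k*a²) = -k*a²)
B = -45
H(c, D) = 0 (H(c, D) = 0*(-1*(-1)*0²) = 0*(-1*(-1)*0) = 0*0 = 0)
H(B, -24) - (-414)*4 = 0 - (-414)*4 = 0 - 1*(-1656) = 0 + 1656 = 1656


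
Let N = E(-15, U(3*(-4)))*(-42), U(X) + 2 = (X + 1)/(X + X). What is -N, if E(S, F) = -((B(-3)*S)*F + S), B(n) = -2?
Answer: 5145/2 ≈ 2572.5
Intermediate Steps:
U(X) = -2 + (1 + X)/(2*X) (U(X) = -2 + (X + 1)/(X + X) = -2 + (1 + X)/((2*X)) = -2 + (1 + X)*(1/(2*X)) = -2 + (1 + X)/(2*X))
E(S, F) = -S + 2*F*S (E(S, F) = -((-2*S)*F + S) = -(-2*F*S + S) = -(S - 2*F*S) = -S + 2*F*S)
N = -5145/2 (N = -15*(-1 + 2*((1 - 9*(-4))/(2*((3*(-4))))))*(-42) = -15*(-1 + 2*((½)*(1 - 3*(-12))/(-12)))*(-42) = -15*(-1 + 2*((½)*(-1/12)*(1 + 36)))*(-42) = -15*(-1 + 2*((½)*(-1/12)*37))*(-42) = -15*(-1 + 2*(-37/24))*(-42) = -15*(-1 - 37/12)*(-42) = -15*(-49/12)*(-42) = (245/4)*(-42) = -5145/2 ≈ -2572.5)
-N = -1*(-5145/2) = 5145/2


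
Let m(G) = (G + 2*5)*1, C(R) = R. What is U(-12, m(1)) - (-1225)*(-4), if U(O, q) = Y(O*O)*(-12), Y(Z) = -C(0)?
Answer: -4900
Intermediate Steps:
Y(Z) = 0 (Y(Z) = -1*0 = 0)
m(G) = 10 + G (m(G) = (G + 10)*1 = (10 + G)*1 = 10 + G)
U(O, q) = 0 (U(O, q) = 0*(-12) = 0)
U(-12, m(1)) - (-1225)*(-4) = 0 - (-1225)*(-4) = 0 - 1*4900 = 0 - 4900 = -4900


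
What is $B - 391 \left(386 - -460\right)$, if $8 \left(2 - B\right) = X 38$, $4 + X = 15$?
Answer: $- \frac{1323345}{4} \approx -3.3084 \cdot 10^{5}$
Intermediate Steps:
$X = 11$ ($X = -4 + 15 = 11$)
$B = - \frac{201}{4}$ ($B = 2 - \frac{11 \cdot 38}{8} = 2 - \frac{209}{4} = - \frac{201}{4} \approx -50.25$)
$B - 391 \left(386 - -460\right) = - \frac{201}{4} - 391 \left(386 - -460\right) = - \frac{201}{4} - 391 \left(386 + 460\right) = - \frac{201}{4} - 330786 = - \frac{1323345}{4}$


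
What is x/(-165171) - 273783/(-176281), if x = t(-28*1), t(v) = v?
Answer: 45225947761/29116509051 ≈ 1.5533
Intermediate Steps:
x = -28 (x = -28*1 = -28)
x/(-165171) - 273783/(-176281) = -28/(-165171) - 273783/(-176281) = -28*(-1/165171) - 273783*(-1/176281) = 28/165171 + 273783/176281 = 45225947761/29116509051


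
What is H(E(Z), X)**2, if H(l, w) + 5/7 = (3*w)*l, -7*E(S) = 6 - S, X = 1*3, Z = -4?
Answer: 9025/49 ≈ 184.18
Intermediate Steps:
X = 3
E(S) = -6/7 + S/7 (E(S) = -(6 - S)/7 = -6/7 + S/7)
H(l, w) = -5/7 + 3*l*w (H(l, w) = -5/7 + (3*w)*l = -5/7 + 3*l*w)
H(E(Z), X)**2 = (-5/7 + 3*(-6/7 + (1/7)*(-4))*3)**2 = (-5/7 + 3*(-6/7 - 4/7)*3)**2 = (-5/7 + 3*(-10/7)*3)**2 = (-5/7 - 90/7)**2 = (-95/7)**2 = 9025/49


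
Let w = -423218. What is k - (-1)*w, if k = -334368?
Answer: -757586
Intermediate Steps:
k - (-1)*w = -334368 - (-1)*(-423218) = -334368 - 1*423218 = -334368 - 423218 = -757586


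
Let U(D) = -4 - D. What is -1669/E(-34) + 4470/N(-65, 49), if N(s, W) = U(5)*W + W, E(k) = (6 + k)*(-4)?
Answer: -20623/784 ≈ -26.305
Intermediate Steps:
E(k) = -24 - 4*k
N(s, W) = -8*W (N(s, W) = (-4 - 1*5)*W + W = (-4 - 5)*W + W = -9*W + W = -8*W)
-1669/E(-34) + 4470/N(-65, 49) = -1669/(-24 - 4*(-34)) + 4470/((-8*49)) = -1669/(-24 + 136) + 4470/(-392) = -1669/112 + 4470*(-1/392) = -1669*1/112 - 2235/196 = -1669/112 - 2235/196 = -20623/784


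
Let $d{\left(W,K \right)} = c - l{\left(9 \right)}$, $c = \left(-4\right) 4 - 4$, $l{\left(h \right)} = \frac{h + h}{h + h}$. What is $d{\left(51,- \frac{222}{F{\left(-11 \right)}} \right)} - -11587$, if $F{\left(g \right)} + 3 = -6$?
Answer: $11566$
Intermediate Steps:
$F{\left(g \right)} = -9$ ($F{\left(g \right)} = -3 - 6 = -9$)
$l{\left(h \right)} = 1$ ($l{\left(h \right)} = \frac{2 h}{2 h} = 2 h \frac{1}{2 h} = 1$)
$c = -20$ ($c = -16 - 4 = -20$)
$d{\left(W,K \right)} = -21$ ($d{\left(W,K \right)} = -20 - 1 = -21$)
$d{\left(51,- \frac{222}{F{\left(-11 \right)}} \right)} - -11587 = -21 - -11587 = -21 + 11587 = 11566$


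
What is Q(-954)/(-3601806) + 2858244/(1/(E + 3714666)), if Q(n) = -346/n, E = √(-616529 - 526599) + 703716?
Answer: 21697078371351652325923/1718061462 + 5716488*I*√285782 ≈ 1.2629e+13 + 3.056e+9*I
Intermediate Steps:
E = 703716 + 2*I*√285782 (E = √(-1143128) + 703716 = 2*I*√285782 + 703716 = 703716 + 2*I*√285782 ≈ 7.0372e+5 + 1069.2*I)
Q(-954)/(-3601806) + 2858244/(1/(E + 3714666)) = -346/(-954)/(-3601806) + 2858244/(1/((703716 + 2*I*√285782) + 3714666)) = -346*(-1/954)*(-1/3601806) + 2858244/(1/(4418382 + 2*I*√285782)) = (173/477)*(-1/3601806) + 2858244*(4418382 + 2*I*√285782) = -173/1718061462 + (12628813841208 + 5716488*I*√285782) = 21697078371351652325923/1718061462 + 5716488*I*√285782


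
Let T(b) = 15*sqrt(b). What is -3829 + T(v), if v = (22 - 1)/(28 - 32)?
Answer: -3829 + 15*I*sqrt(21)/2 ≈ -3829.0 + 34.369*I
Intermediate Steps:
v = -21/4 (v = 21/(-4) = 21*(-1/4) = -21/4 ≈ -5.2500)
-3829 + T(v) = -3829 + 15*sqrt(-21/4) = -3829 + 15*(I*sqrt(21)/2) = -3829 + 15*I*sqrt(21)/2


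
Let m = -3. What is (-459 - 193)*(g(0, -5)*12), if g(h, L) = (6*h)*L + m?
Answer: 23472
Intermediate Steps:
g(h, L) = -3 + 6*L*h (g(h, L) = (6*h)*L - 3 = 6*L*h - 3 = -3 + 6*L*h)
(-459 - 193)*(g(0, -5)*12) = (-459 - 193)*((-3 + 6*(-5)*0)*12) = -652*(-3 + 0)*12 = -(-1956)*12 = -652*(-36) = 23472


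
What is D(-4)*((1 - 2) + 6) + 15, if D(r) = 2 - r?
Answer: 45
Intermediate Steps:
D(-4)*((1 - 2) + 6) + 15 = (2 - 1*(-4))*((1 - 2) + 6) + 15 = (2 + 4)*(-1 + 6) + 15 = 6*5 + 15 = 30 + 15 = 45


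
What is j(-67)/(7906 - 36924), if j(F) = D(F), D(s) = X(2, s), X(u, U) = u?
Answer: -1/14509 ≈ -6.8923e-5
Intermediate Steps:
D(s) = 2
j(F) = 2
j(-67)/(7906 - 36924) = 2/(7906 - 36924) = 2/(-29018) = 2*(-1/29018) = -1/14509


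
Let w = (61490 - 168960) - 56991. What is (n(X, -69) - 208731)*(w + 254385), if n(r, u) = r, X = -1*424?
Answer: -18808054220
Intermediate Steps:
X = -424
w = -164461 (w = -107470 - 56991 = -164461)
(n(X, -69) - 208731)*(w + 254385) = (-424 - 208731)*(-164461 + 254385) = -209155*89924 = -18808054220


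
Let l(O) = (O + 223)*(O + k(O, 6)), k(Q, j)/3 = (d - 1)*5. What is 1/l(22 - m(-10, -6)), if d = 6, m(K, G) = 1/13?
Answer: 169/4011840 ≈ 4.2125e-5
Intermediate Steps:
m(K, G) = 1/13
k(Q, j) = 75 (k(Q, j) = 3*((6 - 1)*5) = 3*(5*5) = 3*25 = 75)
l(O) = (75 + O)*(223 + O) (l(O) = (O + 223)*(O + 75) = (223 + O)*(75 + O) = (75 + O)*(223 + O))
1/l(22 - m(-10, -6)) = 1/(16725 + (22 - 1*1/13)² + 298*(22 - 1*1/13)) = 1/(16725 + (22 - 1/13)² + 298*(22 - 1/13)) = 1/(16725 + (285/13)² + 298*(285/13)) = 1/(16725 + 81225/169 + 84930/13) = 1/(4011840/169) = 169/4011840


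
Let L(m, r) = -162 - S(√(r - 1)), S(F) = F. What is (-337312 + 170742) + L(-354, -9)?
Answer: -166732 - I*√10 ≈ -1.6673e+5 - 3.1623*I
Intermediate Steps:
L(m, r) = -162 - √(-1 + r) (L(m, r) = -162 - √(r - 1) = -162 - √(-1 + r))
(-337312 + 170742) + L(-354, -9) = (-337312 + 170742) + (-162 - √(-1 - 9)) = -166570 + (-162 - √(-10)) = -166570 + (-162 - I*√10) = -166732 - I*√10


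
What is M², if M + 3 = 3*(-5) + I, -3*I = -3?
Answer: 289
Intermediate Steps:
I = 1 (I = -⅓*(-3) = 1)
M = -17 (M = -3 + (3*(-5) + 1) = -3 + (-15 + 1) = -3 - 14 = -17)
M² = (-17)² = 289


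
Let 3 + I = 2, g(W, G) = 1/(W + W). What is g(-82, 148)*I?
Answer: 1/164 ≈ 0.0060976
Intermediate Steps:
g(W, G) = 1/(2*W)
I = -1 (I = -3 + 2 = -1)
g(-82, 148)*I = ((½)/(-82))*(-1) = ((½)*(-1/82))*(-1) = -1/164*(-1) = 1/164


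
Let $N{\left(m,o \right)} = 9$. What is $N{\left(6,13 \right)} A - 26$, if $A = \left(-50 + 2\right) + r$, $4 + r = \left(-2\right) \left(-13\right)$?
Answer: $-260$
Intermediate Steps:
$r = 22$ ($r = -4 - -26 = -4 + 26 = 22$)
$A = -26$ ($A = \left(-50 + 2\right) + 22 = -48 + 22 = -26$)
$N{\left(6,13 \right)} A - 26 = 9 \left(-26\right) - 26 = -234 - 26 = -260$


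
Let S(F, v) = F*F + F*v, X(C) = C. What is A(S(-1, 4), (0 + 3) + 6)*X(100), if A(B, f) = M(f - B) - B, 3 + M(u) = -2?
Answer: -200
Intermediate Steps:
M(u) = -5 (M(u) = -3 - 2 = -5)
S(F, v) = F**2 + F*v
A(B, f) = -5 - B
A(S(-1, 4), (0 + 3) + 6)*X(100) = (-5 - (-1)*(-1 + 4))*100 = (-5 - (-1)*3)*100 = (-5 - 1*(-3))*100 = (-5 + 3)*100 = -2*100 = -200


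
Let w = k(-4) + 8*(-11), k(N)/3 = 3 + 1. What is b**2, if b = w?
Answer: 5776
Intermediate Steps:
k(N) = 12 (k(N) = 3*(3 + 1) = 3*4 = 12)
w = -76 (w = 12 + 8*(-11) = 12 - 88 = -76)
b = -76
b**2 = (-76)**2 = 5776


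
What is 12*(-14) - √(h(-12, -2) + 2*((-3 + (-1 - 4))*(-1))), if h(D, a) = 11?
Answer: -168 - 3*√3 ≈ -173.20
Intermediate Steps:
12*(-14) - √(h(-12, -2) + 2*((-3 + (-1 - 4))*(-1))) = 12*(-14) - √(11 + 2*((-3 + (-1 - 4))*(-1))) = -168 - √(11 + 2*((-3 - 5)*(-1))) = -168 - √(11 + 2*(-8*(-1))) = -168 - √(11 + 2*8) = -168 - √(11 + 16) = -168 - √27 = -168 - 3*√3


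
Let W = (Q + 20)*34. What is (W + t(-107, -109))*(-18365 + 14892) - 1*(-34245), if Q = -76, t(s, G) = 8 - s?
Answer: 6247442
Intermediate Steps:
W = -1904 (W = (-76 + 20)*34 = -56*34 = -1904)
(W + t(-107, -109))*(-18365 + 14892) - 1*(-34245) = (-1904 + (8 - 1*(-107)))*(-18365 + 14892) - 1*(-34245) = (-1904 + (8 + 107))*(-3473) + 34245 = (-1904 + 115)*(-3473) + 34245 = -1789*(-3473) + 34245 = 6213197 + 34245 = 6247442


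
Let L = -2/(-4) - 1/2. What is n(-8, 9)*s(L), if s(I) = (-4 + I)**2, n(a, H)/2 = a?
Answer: -256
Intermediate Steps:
n(a, H) = 2*a
L = 0 (L = -2*(-1/4) - 1*1/2 = 1/2 - 1/2 = 0)
n(-8, 9)*s(L) = (2*(-8))*(-4 + 0)**2 = -16*(-4)**2 = -16*16 = -256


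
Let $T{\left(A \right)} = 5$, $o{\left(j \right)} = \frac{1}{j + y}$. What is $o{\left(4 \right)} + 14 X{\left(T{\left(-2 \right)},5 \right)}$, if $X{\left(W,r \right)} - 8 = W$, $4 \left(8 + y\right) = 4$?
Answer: $\frac{545}{3} \approx 181.67$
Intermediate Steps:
$y = -7$ ($y = -8 + \frac{1}{4} \cdot 4 = -8 + 1 = -7$)
$o{\left(j \right)} = \frac{1}{-7 + j}$ ($o{\left(j \right)} = \frac{1}{j - 7} = \frac{1}{-7 + j}$)
$X{\left(W,r \right)} = 8 + W$
$o{\left(4 \right)} + 14 X{\left(T{\left(-2 \right)},5 \right)} = \frac{1}{-7 + 4} + 14 \left(8 + 5\right) = \frac{1}{-3} + 14 \cdot 13 = - \frac{1}{3} + 182 = \frac{545}{3}$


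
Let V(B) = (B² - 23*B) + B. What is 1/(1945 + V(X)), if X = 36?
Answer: 1/2449 ≈ 0.00040833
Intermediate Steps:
V(B) = B² - 22*B
1/(1945 + V(X)) = 1/(1945 + 36*(-22 + 36)) = 1/(1945 + 36*14) = 1/(1945 + 504) = 1/2449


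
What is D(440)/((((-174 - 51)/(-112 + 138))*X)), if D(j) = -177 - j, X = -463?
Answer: -16042/104175 ≈ -0.15399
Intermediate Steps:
D(440)/((((-174 - 51)/(-112 + 138))*X)) = (-177 - 1*440)/((((-174 - 51)/(-112 + 138))*(-463))) = (-177 - 440)/((-225/26*(-463))) = -617/(-225*1/26*(-463)) = -617/((-225/26*(-463))) = -617/104175/26 = -617*26/104175 = -16042/104175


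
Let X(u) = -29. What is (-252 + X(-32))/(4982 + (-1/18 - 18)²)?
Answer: -91044/1719793 ≈ -0.052939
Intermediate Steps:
(-252 + X(-32))/(4982 + (-1/18 - 18)²) = (-252 - 29)/(4982 + (-1/18 - 18)²) = -281/(4982 + (-1*1/18 - 18)²) = -281/(4982 + (-1/18 - 18)²) = -281/(4982 + (-325/18)²) = -281/(4982 + 105625/324) = -281/1719793/324 = -281*324/1719793 = -91044/1719793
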